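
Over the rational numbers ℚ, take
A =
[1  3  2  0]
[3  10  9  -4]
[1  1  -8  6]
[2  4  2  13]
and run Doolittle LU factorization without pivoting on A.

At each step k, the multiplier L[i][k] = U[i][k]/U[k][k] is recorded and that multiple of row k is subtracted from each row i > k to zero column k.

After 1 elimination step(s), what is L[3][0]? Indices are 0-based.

L[3][0] = 2

[col 0] pivot 1
  R1 -= 3*R0 → (0, 1, 3, -4)  (L[1][0] := 3)
  R2 -= 1*R0 → (0, -2, -10, 6)  (L[2][0] := 1)
  R3 -= 2*R0 → (0, -2, -2, 13)  (L[3][0] := 2)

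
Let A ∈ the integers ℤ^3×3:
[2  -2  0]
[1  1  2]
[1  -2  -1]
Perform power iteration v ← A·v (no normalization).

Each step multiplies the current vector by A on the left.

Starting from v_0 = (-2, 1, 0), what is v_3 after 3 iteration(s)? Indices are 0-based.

v_3 = (10, -25, 20)

v_0 = (-2, 1, 0).
v_1 = A·v_0 = (-6, -1, -4).
v_2 = A·v_1 = (-10, -15, 0).
v_3 = A·v_2 = (10, -25, 20).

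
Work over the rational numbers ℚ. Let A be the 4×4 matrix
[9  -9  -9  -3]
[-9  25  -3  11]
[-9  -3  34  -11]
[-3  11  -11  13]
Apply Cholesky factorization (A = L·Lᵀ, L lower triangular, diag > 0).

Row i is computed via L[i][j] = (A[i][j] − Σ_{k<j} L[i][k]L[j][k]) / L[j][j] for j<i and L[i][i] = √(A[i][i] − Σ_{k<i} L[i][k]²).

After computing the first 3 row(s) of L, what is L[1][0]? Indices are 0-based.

L[1][0] = -3

Step 1: L[0][0] = √(9) = 3.
  L[1][0] = (-9) / L[0][0] = -3.
Step 2: L[1][1] = √(16) = 4.
  L[2][0] = (-9) / L[0][0] = -3.
  L[2][1] = (-12) / L[1][1] = -3.
Step 3: L[2][2] = √(16) = 4.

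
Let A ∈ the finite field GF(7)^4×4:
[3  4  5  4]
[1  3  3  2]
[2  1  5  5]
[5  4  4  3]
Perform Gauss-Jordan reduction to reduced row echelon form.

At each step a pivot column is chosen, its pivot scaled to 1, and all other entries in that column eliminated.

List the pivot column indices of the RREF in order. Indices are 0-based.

pivot columns: 0, 1, 2, 3

pivot(0,0)=3: scale R0 → (1, 6, 4, 6)
  clear (1,0): R1 −= (1)R0 → (0, 4, 6, 3)
  clear (2,0): R2 −= (2)R0 → (0, 3, 4, 0)
  clear (3,0): R3 −= (5)R0 → (0, 2, 5, 1)
pivot(1,1)=4: scale R1 → (0, 1, 5, 6)
  clear (0,1): R0 −= (6)R1 → (1, 0, 2, 5)
  clear (2,1): R2 −= (3)R1 → (0, 0, 3, 3)
  clear (3,1): R3 −= (2)R1 → (0, 0, 2, 3)
pivot(2,2)=3: scale R2 → (0, 0, 1, 1)
  clear (0,2): R0 −= (2)R2 → (1, 0, 0, 3)
  clear (1,2): R1 −= (5)R2 → (0, 1, 0, 1)
  clear (3,2): R3 −= (2)R2 → (0, 0, 0, 1)
pivot(3,3)=1: scale R3 → (0, 0, 0, 1)
  clear (0,3): R0 −= (3)R3 → (1, 0, 0, 0)
  clear (1,3): R1 −= (1)R3 → (0, 1, 0, 0)
  clear (2,3): R2 −= (1)R3 → (0, 0, 1, 0)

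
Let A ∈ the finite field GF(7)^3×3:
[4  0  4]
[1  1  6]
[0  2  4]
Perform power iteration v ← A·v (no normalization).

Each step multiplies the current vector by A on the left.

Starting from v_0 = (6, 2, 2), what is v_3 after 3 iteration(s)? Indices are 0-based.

v_3 = (6, 2, 5)

v_0 = (6, 2, 2).
v_1 = A·v_0 = (4, 6, 5).
v_2 = A·v_1 = (1, 5, 4).
v_3 = A·v_2 = (6, 2, 5).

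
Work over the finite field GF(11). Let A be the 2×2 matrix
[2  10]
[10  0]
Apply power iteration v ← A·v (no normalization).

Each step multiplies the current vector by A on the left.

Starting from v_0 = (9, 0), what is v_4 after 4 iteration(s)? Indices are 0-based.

v_0 = (9, 0).
v_1 = A·v_0 = (7, 2).
v_2 = A·v_1 = (1, 4).
v_3 = A·v_2 = (9, 10).
v_4 = A·v_3 = (8, 2).

v_4 = (8, 2)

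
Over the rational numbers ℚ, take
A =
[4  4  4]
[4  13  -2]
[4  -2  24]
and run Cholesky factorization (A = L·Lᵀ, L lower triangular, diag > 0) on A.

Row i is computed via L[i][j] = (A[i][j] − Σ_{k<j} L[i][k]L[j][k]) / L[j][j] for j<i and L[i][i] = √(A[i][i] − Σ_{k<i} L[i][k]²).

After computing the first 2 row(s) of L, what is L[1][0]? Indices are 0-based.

L[1][0] = 2

Step 1: L[0][0] = √(4) = 2.
  L[1][0] = (4) / L[0][0] = 2.
Step 2: L[1][1] = √(9) = 3.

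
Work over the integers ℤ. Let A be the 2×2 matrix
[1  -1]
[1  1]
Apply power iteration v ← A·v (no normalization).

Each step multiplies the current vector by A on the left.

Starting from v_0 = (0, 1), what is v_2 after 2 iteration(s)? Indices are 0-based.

v_0 = (0, 1).
v_1 = A·v_0 = (-1, 1).
v_2 = A·v_1 = (-2, 0).

v_2 = (-2, 0)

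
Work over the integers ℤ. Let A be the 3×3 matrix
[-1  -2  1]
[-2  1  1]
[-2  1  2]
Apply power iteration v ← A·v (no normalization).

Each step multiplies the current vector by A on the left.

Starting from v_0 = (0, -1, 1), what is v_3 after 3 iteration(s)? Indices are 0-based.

v_3 = (8, -5, -9)

v_0 = (0, -1, 1).
v_1 = A·v_0 = (3, 0, 1).
v_2 = A·v_1 = (-2, -5, -4).
v_3 = A·v_2 = (8, -5, -9).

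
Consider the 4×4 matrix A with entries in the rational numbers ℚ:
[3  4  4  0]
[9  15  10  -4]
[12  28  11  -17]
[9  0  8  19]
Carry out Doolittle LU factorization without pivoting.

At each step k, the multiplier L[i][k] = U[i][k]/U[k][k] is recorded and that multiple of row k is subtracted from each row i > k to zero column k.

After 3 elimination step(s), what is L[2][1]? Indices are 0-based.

L[2][1] = 4

[col 0] pivot 3
  R1 -= 3*R0 → (0, 3, -2, -4)  (L[1][0] := 3)
  R2 -= 4*R0 → (0, 12, -5, -17)  (L[2][0] := 4)
  R3 -= 3*R0 → (0, -12, -4, 19)  (L[3][0] := 3)
[col 1] pivot 3
  R2 -= 4*R1 → (0, 0, 3, -1)  (L[2][1] := 4)
  R3 -= -4*R1 → (0, 0, -12, 3)  (L[3][1] := -4)
[col 2] pivot 3
  R3 -= -4*R2 → (0, 0, 0, -1)  (L[3][2] := -4)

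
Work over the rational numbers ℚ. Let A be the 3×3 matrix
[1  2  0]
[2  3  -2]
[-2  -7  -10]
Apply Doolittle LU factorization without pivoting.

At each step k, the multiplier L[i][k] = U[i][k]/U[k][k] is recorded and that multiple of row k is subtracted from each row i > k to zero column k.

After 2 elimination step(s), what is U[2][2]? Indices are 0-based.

Step 1: pivot at (0,0) is 1.
  row1 ← row1 − (2)·row0  ⇒  L[1][0]=2, U row1=(0, -1, -2)
  row2 ← row2 − (-2)·row0  ⇒  L[2][0]=-2, U row2=(0, -3, -10)
Step 2: pivot at (1,1) is -1.
  row2 ← row2 − (3)·row1  ⇒  L[2][1]=3, U row2=(0, 0, -4)

U[2][2] = -4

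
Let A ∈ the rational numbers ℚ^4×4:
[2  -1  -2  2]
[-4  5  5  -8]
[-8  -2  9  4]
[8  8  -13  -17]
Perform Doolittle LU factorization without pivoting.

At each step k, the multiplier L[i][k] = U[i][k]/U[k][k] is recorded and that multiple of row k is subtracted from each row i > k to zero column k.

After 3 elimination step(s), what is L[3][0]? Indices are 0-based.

L[3][0] = 4

k=0: U[0][0]=2
  eliminate (1,0): mult=-2, new row 1: (0, 3, 1, -4); set L[1][0]=-2
  eliminate (2,0): mult=-4, new row 2: (0, -6, 1, 12); set L[2][0]=-4
  eliminate (3,0): mult=4, new row 3: (0, 12, -5, -25); set L[3][0]=4
k=1: U[1][1]=3
  eliminate (2,1): mult=-2, new row 2: (0, 0, 3, 4); set L[2][1]=-2
  eliminate (3,1): mult=4, new row 3: (0, 0, -9, -9); set L[3][1]=4
k=2: U[2][2]=3
  eliminate (3,2): mult=-3, new row 3: (0, 0, 0, 3); set L[3][2]=-3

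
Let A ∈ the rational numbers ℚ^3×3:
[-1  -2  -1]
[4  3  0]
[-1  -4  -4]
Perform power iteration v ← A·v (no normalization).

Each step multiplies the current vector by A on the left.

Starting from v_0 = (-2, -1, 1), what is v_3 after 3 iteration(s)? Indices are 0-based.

v_3 = (-8, 5, -65)

v_0 = (-2, -1, 1).
v_1 = A·v_0 = (3, -11, 2).
v_2 = A·v_1 = (17, -21, 33).
v_3 = A·v_2 = (-8, 5, -65).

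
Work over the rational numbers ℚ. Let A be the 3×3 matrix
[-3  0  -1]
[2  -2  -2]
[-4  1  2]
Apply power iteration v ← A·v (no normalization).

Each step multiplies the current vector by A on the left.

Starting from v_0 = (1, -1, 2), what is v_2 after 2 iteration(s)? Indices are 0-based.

v_0 = (1, -1, 2).
v_1 = A·v_0 = (-5, 0, -1).
v_2 = A·v_1 = (16, -8, 18).

v_2 = (16, -8, 18)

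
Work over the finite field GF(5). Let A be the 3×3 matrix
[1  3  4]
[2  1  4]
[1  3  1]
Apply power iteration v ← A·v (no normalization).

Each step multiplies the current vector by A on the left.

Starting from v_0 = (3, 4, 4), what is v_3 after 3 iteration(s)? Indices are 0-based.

v_0 = (3, 4, 4).
v_1 = A·v_0 = (1, 1, 4).
v_2 = A·v_1 = (0, 4, 3).
v_3 = A·v_2 = (4, 1, 0).

v_3 = (4, 1, 0)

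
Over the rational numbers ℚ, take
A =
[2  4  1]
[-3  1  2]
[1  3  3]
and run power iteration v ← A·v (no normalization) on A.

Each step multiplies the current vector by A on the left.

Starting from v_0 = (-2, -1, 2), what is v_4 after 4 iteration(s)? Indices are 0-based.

v_0 = (-2, -1, 2).
v_1 = A·v_0 = (-6, 9, 1).
v_2 = A·v_1 = (25, 29, 24).
v_3 = A·v_2 = (190, 2, 184).
v_4 = A·v_3 = (572, -200, 748).

v_4 = (572, -200, 748)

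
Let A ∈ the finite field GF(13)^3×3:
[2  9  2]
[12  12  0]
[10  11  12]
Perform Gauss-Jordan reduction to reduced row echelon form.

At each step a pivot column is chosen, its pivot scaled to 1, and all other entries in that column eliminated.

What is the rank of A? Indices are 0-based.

[1] R0 /= 2  ⇒  (1, 11, 1)
     R1 -= 12·R0  ⇒  (0, 10, 1)
     R2 -= 10·R0  ⇒  (0, 5, 2)
[2] R1 /= 10  ⇒  (0, 1, 4)
     R0 -= 11·R1  ⇒  (1, 0, 9)
     R2 -= 5·R1  ⇒  (0, 0, 8)
[3] R2 /= 8  ⇒  (0, 0, 1)
     R0 -= 9·R2  ⇒  (1, 0, 0)
     R1 -= 4·R2  ⇒  (0, 1, 0)

rank = 3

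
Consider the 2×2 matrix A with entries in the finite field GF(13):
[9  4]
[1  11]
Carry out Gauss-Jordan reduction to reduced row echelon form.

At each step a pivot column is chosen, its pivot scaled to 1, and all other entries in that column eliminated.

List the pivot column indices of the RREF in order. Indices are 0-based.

pivot columns: 0, 1

[1] R0 /= 9  ⇒  (1, 12)
     R1 -= 1·R0  ⇒  (0, 12)
[2] R1 /= 12  ⇒  (0, 1)
     R0 -= 12·R1  ⇒  (1, 0)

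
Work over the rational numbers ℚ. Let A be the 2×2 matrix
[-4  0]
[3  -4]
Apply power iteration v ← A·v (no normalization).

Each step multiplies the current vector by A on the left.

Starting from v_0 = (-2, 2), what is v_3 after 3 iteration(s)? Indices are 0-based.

v_0 = (-2, 2).
v_1 = A·v_0 = (8, -14).
v_2 = A·v_1 = (-32, 80).
v_3 = A·v_2 = (128, -416).

v_3 = (128, -416)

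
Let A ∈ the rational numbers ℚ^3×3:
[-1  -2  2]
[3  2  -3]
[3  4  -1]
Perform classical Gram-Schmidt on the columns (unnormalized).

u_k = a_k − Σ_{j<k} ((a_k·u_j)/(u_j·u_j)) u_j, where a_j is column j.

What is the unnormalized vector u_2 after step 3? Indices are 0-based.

Step 1: u_0 = a_0 = (-1, 3, 3).
Step 2: u_1 = a_1 − (20/19)·u_0 = (-18/19, -22/19, 16/19).
Step 3: u_2 = a_2 − (-14/19)·u_0 − (1/4)·u_1 = (3/2, -1/2, 1).

u_2 = (3/2, -1/2, 1)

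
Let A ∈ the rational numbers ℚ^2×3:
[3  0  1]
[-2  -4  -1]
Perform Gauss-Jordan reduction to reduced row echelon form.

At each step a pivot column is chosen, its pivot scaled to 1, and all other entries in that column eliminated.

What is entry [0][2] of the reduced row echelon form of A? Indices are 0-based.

M[0][2] = 1/3

[1] R0 /= 3  ⇒  (1, 0, 1/3)
     R1 -= -2·R0  ⇒  (0, -4, -1/3)
[2] R1 /= -4  ⇒  (0, 1, 1/12)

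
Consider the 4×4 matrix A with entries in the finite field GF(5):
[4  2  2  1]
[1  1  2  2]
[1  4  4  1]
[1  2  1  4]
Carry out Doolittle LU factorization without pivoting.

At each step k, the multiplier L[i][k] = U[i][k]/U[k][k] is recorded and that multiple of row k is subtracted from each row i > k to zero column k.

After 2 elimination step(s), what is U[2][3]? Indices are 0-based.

U[2][3] = 1

[col 0] pivot 4
  R1 -= 4*R0 → (0, 3, 4, 3)  (L[1][0] := 4)
  R2 -= 4*R0 → (0, 1, 1, 2)  (L[2][0] := 4)
  R3 -= 4*R0 → (0, 4, 3, 0)  (L[3][0] := 4)
[col 1] pivot 3
  R2 -= 2*R1 → (0, 0, 3, 1)  (L[2][1] := 2)
  R3 -= 3*R1 → (0, 0, 1, 1)  (L[3][1] := 3)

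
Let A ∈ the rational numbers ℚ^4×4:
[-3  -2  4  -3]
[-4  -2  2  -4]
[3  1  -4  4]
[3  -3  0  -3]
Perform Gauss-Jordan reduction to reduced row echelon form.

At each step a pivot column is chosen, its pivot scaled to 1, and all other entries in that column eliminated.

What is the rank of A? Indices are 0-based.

rank = 4

pivot(0,0)=-3: scale R0 → (1, 2/3, -4/3, 1)
  clear (1,0): R1 −= (-4)R0 → (0, 2/3, -10/3, 0)
  clear (2,0): R2 −= (3)R0 → (0, -1, 0, 1)
  clear (3,0): R3 −= (3)R0 → (0, -5, 4, -6)
pivot(1,1)=2/3: scale R1 → (0, 1, -5, 0)
  clear (0,1): R0 −= (2/3)R1 → (1, 0, 2, 1)
  clear (2,1): R2 −= (-1)R1 → (0, 0, -5, 1)
  clear (3,1): R3 −= (-5)R1 → (0, 0, -21, -6)
pivot(2,2)=-5: scale R2 → (0, 0, 1, -1/5)
  clear (0,2): R0 −= (2)R2 → (1, 0, 0, 7/5)
  clear (1,2): R1 −= (-5)R2 → (0, 1, 0, -1)
  clear (3,2): R3 −= (-21)R2 → (0, 0, 0, -51/5)
pivot(3,3)=-51/5: scale R3 → (0, 0, 0, 1)
  clear (0,3): R0 −= (7/5)R3 → (1, 0, 0, 0)
  clear (1,3): R1 −= (-1)R3 → (0, 1, 0, 0)
  clear (2,3): R2 −= (-1/5)R3 → (0, 0, 1, 0)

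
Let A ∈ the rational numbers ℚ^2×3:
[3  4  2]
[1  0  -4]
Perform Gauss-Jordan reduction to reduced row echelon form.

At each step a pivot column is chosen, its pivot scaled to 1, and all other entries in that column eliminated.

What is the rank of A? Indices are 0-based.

rank = 2

step 1: normalize row 0 (÷3) = (1, 4/3, 2/3)
  row 1: subtract 1×row0 = (0, -4/3, -14/3)
step 2: normalize row 1 (÷-4/3) = (0, 1, 7/2)
  row 0: subtract 4/3×row1 = (1, 0, -4)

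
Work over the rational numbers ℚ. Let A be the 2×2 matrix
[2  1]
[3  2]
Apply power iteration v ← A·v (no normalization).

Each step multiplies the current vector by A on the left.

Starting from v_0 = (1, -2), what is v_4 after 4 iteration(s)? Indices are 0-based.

v_0 = (1, -2).
v_1 = A·v_0 = (0, -1).
v_2 = A·v_1 = (-1, -2).
v_3 = A·v_2 = (-4, -7).
v_4 = A·v_3 = (-15, -26).

v_4 = (-15, -26)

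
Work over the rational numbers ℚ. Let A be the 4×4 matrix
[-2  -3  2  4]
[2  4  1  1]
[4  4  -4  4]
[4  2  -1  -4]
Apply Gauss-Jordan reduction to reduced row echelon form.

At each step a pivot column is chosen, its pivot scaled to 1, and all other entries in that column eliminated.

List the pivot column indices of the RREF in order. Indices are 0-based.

[1] R0 /= -2  ⇒  (1, 3/2, -1, -2)
     R1 -= 2·R0  ⇒  (0, 1, 3, 5)
     R2 -= 4·R0  ⇒  (0, -2, 0, 12)
     R3 -= 4·R0  ⇒  (0, -4, 3, 4)
[2] R1 /= 1  ⇒  (0, 1, 3, 5)
     R0 -= 3/2·R1  ⇒  (1, 0, -11/2, -19/2)
     R2 -= -2·R1  ⇒  (0, 0, 6, 22)
     R3 -= -4·R1  ⇒  (0, 0, 15, 24)
[3] R2 /= 6  ⇒  (0, 0, 1, 11/3)
     R0 -= -11/2·R2  ⇒  (1, 0, 0, 32/3)
     R1 -= 3·R2  ⇒  (0, 1, 0, -6)
     R3 -= 15·R2  ⇒  (0, 0, 0, -31)
[4] R3 /= -31  ⇒  (0, 0, 0, 1)
     R0 -= 32/3·R3  ⇒  (1, 0, 0, 0)
     R1 -= -6·R3  ⇒  (0, 1, 0, 0)
     R2 -= 11/3·R3  ⇒  (0, 0, 1, 0)

pivot columns: 0, 1, 2, 3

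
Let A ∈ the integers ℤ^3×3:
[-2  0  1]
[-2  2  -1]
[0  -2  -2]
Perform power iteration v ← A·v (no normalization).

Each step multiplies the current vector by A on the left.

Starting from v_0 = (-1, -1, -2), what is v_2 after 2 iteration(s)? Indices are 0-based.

v_2 = (6, -2, -16)

v_0 = (-1, -1, -2).
v_1 = A·v_0 = (0, 2, 6).
v_2 = A·v_1 = (6, -2, -16).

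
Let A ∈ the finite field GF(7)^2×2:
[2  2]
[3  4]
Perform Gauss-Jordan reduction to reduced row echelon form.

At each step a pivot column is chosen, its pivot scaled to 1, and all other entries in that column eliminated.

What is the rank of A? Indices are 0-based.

rank = 2

pivot(0,0)=2: scale R0 → (1, 1)
  clear (1,0): R1 −= (3)R0 → (0, 1)
pivot(1,1)=1: scale R1 → (0, 1)
  clear (0,1): R0 −= (1)R1 → (1, 0)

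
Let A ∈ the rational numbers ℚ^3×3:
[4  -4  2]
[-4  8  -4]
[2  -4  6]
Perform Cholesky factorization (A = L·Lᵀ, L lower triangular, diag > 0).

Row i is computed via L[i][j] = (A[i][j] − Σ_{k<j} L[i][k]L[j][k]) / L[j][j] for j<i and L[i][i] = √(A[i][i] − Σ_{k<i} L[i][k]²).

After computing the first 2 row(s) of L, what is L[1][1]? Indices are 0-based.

L[1][1] = 2

Step 1: L[0][0] = √(4) = 2.
  L[1][0] = (-4) / L[0][0] = -2.
Step 2: L[1][1] = √(4) = 2.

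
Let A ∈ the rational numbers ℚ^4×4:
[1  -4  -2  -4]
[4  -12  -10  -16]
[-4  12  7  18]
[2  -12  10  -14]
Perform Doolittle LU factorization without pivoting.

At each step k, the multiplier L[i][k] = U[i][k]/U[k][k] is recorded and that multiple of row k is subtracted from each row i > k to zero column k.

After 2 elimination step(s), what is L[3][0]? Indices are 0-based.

L[3][0] = 2

[col 0] pivot 1
  R1 -= 4*R0 → (0, 4, -2, 0)  (L[1][0] := 4)
  R2 -= -4*R0 → (0, -4, -1, 2)  (L[2][0] := -4)
  R3 -= 2*R0 → (0, -4, 14, -6)  (L[3][0] := 2)
[col 1] pivot 4
  R2 -= -1*R1 → (0, 0, -3, 2)  (L[2][1] := -1)
  R3 -= -1*R1 → (0, 0, 12, -6)  (L[3][1] := -1)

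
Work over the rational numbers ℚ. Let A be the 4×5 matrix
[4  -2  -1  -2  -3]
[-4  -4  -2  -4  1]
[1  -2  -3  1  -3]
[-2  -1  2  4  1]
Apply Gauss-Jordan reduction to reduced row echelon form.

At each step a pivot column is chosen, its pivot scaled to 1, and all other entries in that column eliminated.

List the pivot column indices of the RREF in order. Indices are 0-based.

pivot(0,0)=4: scale R0 → (1, -1/2, -1/4, -1/2, -3/4)
  clear (1,0): R1 −= (-4)R0 → (0, -6, -3, -6, -2)
  clear (2,0): R2 −= (1)R0 → (0, -3/2, -11/4, 3/2, -9/4)
  clear (3,0): R3 −= (-2)R0 → (0, -2, 3/2, 3, -1/2)
pivot(1,1)=-6: scale R1 → (0, 1, 1/2, 1, 1/3)
  clear (0,1): R0 −= (-1/2)R1 → (1, 0, 0, 0, -7/12)
  clear (2,1): R2 −= (-3/2)R1 → (0, 0, -2, 3, -7/4)
  clear (3,1): R3 −= (-2)R1 → (0, 0, 5/2, 5, 1/6)
pivot(2,2)=-2: scale R2 → (0, 0, 1, -3/2, 7/8)
  clear (1,2): R1 −= (1/2)R2 → (0, 1, 0, 7/4, -5/48)
  clear (3,2): R3 −= (5/2)R2 → (0, 0, 0, 35/4, -97/48)
pivot(3,3)=35/4: scale R3 → (0, 0, 0, 1, -97/420)
  clear (1,3): R1 −= (7/4)R3 → (0, 1, 0, 0, 3/10)
  clear (2,3): R2 −= (-3/2)R3 → (0, 0, 1, 0, 37/70)

pivot columns: 0, 1, 2, 3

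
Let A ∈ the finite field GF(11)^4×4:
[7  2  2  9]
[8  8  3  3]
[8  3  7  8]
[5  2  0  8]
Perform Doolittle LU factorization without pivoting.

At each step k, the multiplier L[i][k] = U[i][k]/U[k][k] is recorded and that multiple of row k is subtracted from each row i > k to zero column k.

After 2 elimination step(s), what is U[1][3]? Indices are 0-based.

U[1][3] = 10

Step 1: pivot at (0,0) is 7.
  row1 ← row1 − (9)·row0  ⇒  L[1][0]=9, U row1=(0, 1, 7, 10)
  row2 ← row2 − (9)·row0  ⇒  L[2][0]=9, U row2=(0, 7, 0, 4)
  row3 ← row3 − (7)·row0  ⇒  L[3][0]=7, U row3=(0, 10, 8, 0)
Step 2: pivot at (1,1) is 1.
  row2 ← row2 − (7)·row1  ⇒  L[2][1]=7, U row2=(0, 0, 6, 0)
  row3 ← row3 − (10)·row1  ⇒  L[3][1]=10, U row3=(0, 0, 4, 10)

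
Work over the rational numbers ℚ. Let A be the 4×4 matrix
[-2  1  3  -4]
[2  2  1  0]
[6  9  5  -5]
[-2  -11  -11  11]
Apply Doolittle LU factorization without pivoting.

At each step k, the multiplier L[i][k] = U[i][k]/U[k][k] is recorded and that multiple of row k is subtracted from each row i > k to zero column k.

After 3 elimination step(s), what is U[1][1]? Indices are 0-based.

k=0: U[0][0]=-2
  eliminate (1,0): mult=-1, new row 1: (0, 3, 4, -4); set L[1][0]=-1
  eliminate (2,0): mult=-3, new row 2: (0, 12, 14, -17); set L[2][0]=-3
  eliminate (3,0): mult=1, new row 3: (0, -12, -14, 15); set L[3][0]=1
k=1: U[1][1]=3
  eliminate (2,1): mult=4, new row 2: (0, 0, -2, -1); set L[2][1]=4
  eliminate (3,1): mult=-4, new row 3: (0, 0, 2, -1); set L[3][1]=-4
k=2: U[2][2]=-2
  eliminate (3,2): mult=-1, new row 3: (0, 0, 0, -2); set L[3][2]=-1

U[1][1] = 3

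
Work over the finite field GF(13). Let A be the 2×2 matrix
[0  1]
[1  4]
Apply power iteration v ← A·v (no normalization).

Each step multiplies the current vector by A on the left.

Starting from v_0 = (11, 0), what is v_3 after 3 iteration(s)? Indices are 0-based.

v_0 = (11, 0).
v_1 = A·v_0 = (0, 11).
v_2 = A·v_1 = (11, 5).
v_3 = A·v_2 = (5, 5).

v_3 = (5, 5)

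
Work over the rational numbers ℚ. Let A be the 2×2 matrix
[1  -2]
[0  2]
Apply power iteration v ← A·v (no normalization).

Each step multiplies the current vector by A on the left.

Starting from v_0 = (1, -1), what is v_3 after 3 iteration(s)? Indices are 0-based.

v_0 = (1, -1).
v_1 = A·v_0 = (3, -2).
v_2 = A·v_1 = (7, -4).
v_3 = A·v_2 = (15, -8).

v_3 = (15, -8)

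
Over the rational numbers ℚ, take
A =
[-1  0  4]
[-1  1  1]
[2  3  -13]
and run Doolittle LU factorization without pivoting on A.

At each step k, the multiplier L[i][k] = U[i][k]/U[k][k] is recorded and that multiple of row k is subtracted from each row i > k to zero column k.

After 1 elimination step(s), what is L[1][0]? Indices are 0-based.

k=0: U[0][0]=-1
  eliminate (1,0): mult=1, new row 1: (0, 1, -3); set L[1][0]=1
  eliminate (2,0): mult=-2, new row 2: (0, 3, -5); set L[2][0]=-2

L[1][0] = 1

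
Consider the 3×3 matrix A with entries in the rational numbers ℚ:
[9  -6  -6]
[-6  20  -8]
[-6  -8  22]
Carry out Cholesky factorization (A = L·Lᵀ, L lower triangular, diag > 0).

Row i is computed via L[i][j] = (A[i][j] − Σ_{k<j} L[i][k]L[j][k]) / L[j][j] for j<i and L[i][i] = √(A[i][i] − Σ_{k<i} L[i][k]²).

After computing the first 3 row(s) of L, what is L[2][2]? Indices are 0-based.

L[2][2] = 3

Step 1: L[0][0] = √(9) = 3.
  L[1][0] = (-6) / L[0][0] = -2.
Step 2: L[1][1] = √(16) = 4.
  L[2][0] = (-6) / L[0][0] = -2.
  L[2][1] = (-12) / L[1][1] = -3.
Step 3: L[2][2] = √(9) = 3.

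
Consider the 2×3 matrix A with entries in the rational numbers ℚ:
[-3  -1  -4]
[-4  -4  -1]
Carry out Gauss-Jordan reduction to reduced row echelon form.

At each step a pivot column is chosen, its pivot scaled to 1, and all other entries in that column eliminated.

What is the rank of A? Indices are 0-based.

rank = 2

step 1: normalize row 0 (÷-3) = (1, 1/3, 4/3)
  row 1: subtract -4×row0 = (0, -8/3, 13/3)
step 2: normalize row 1 (÷-8/3) = (0, 1, -13/8)
  row 0: subtract 1/3×row1 = (1, 0, 15/8)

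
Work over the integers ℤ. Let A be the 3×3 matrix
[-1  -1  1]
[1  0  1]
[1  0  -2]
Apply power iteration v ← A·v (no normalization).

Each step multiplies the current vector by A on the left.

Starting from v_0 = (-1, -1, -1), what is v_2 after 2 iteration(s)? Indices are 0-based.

v_0 = (-1, -1, -1).
v_1 = A·v_0 = (1, -2, 1).
v_2 = A·v_1 = (2, 2, -1).

v_2 = (2, 2, -1)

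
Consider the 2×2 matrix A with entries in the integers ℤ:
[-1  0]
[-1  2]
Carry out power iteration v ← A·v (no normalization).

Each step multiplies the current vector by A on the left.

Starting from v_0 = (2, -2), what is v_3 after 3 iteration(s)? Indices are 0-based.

v_3 = (-2, -22)

v_0 = (2, -2).
v_1 = A·v_0 = (-2, -6).
v_2 = A·v_1 = (2, -10).
v_3 = A·v_2 = (-2, -22).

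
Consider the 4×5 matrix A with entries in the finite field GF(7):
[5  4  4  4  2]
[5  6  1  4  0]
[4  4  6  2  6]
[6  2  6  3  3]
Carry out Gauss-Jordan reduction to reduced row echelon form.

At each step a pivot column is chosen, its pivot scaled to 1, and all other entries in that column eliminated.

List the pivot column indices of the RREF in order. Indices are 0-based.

pivot columns: 0, 1, 2, 3

pivot(0,0)=5: scale R0 → (1, 5, 5, 5, 6)
  clear (1,0): R1 −= (5)R0 → (0, 2, 4, 0, 5)
  clear (2,0): R2 −= (4)R0 → (0, 5, 0, 3, 3)
  clear (3,0): R3 −= (6)R0 → (0, 0, 4, 1, 2)
pivot(1,1)=2: scale R1 → (0, 1, 2, 0, 6)
  clear (0,1): R0 −= (5)R1 → (1, 0, 2, 5, 4)
  clear (2,1): R2 −= (5)R1 → (0, 0, 4, 3, 1)
pivot(2,2)=4: scale R2 → (0, 0, 1, 6, 2)
  clear (0,2): R0 −= (2)R2 → (1, 0, 0, 0, 0)
  clear (1,2): R1 −= (2)R2 → (0, 1, 0, 2, 2)
  clear (3,2): R3 −= (4)R2 → (0, 0, 0, 5, 1)
pivot(3,3)=5: scale R3 → (0, 0, 0, 1, 3)
  clear (1,3): R1 −= (2)R3 → (0, 1, 0, 0, 3)
  clear (2,3): R2 −= (6)R3 → (0, 0, 1, 0, 5)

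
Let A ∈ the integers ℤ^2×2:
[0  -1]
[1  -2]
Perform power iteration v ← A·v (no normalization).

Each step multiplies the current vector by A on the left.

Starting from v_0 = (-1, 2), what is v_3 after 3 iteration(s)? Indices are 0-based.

v_0 = (-1, 2).
v_1 = A·v_0 = (-2, -5).
v_2 = A·v_1 = (5, 8).
v_3 = A·v_2 = (-8, -11).

v_3 = (-8, -11)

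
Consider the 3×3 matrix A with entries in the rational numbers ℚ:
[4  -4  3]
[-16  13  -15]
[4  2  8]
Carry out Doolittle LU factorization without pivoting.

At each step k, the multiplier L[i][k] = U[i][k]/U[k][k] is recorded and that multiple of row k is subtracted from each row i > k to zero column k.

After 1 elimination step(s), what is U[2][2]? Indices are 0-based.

Step 1: pivot at (0,0) is 4.
  row1 ← row1 − (-4)·row0  ⇒  L[1][0]=-4, U row1=(0, -3, -3)
  row2 ← row2 − (1)·row0  ⇒  L[2][0]=1, U row2=(0, 6, 5)

U[2][2] = 5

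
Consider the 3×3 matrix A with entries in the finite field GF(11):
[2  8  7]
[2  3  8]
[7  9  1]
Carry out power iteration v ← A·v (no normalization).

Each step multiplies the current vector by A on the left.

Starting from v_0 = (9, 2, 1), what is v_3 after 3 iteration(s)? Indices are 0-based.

v_3 = (5, 1, 5)

v_0 = (9, 2, 1).
v_1 = A·v_0 = (8, 10, 5).
v_2 = A·v_1 = (10, 9, 8).
v_3 = A·v_2 = (5, 1, 5).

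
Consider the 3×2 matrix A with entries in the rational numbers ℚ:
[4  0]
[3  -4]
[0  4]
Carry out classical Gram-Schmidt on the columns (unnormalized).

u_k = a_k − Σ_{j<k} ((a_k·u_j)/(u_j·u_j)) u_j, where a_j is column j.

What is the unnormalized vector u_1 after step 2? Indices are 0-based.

Step 1: u_0 = a_0 = (4, 3, 0).
Step 2: u_1 = a_1 − (-12/25)·u_0 = (48/25, -64/25, 4).

u_1 = (48/25, -64/25, 4)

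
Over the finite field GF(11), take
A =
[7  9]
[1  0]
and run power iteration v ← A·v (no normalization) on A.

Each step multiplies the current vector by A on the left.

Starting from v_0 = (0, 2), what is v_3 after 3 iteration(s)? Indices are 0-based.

v_0 = (0, 2).
v_1 = A·v_0 = (7, 0).
v_2 = A·v_1 = (5, 7).
v_3 = A·v_2 = (10, 5).

v_3 = (10, 5)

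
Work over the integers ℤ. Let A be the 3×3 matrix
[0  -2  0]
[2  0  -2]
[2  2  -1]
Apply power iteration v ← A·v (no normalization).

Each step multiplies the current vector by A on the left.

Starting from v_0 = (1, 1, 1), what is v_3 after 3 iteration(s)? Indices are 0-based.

v_3 = (20, 14, -13)

v_0 = (1, 1, 1).
v_1 = A·v_0 = (-2, 0, 3).
v_2 = A·v_1 = (0, -10, -7).
v_3 = A·v_2 = (20, 14, -13).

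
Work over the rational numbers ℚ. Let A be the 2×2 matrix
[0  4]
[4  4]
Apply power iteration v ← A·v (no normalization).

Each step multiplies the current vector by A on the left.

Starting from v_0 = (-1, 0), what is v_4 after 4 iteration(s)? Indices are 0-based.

v_0 = (-1, 0).
v_1 = A·v_0 = (0, -4).
v_2 = A·v_1 = (-16, -16).
v_3 = A·v_2 = (-64, -128).
v_4 = A·v_3 = (-512, -768).

v_4 = (-512, -768)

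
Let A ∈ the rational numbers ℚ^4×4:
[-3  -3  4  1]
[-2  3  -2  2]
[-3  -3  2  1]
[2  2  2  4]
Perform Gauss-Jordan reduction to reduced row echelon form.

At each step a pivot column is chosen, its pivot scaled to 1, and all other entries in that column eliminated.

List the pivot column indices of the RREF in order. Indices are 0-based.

pivot(0,0)=-3: scale R0 → (1, 1, -4/3, -1/3)
  clear (1,0): R1 −= (-2)R0 → (0, 5, -14/3, 4/3)
  clear (2,0): R2 −= (-3)R0 → (0, 0, -2, 0)
  clear (3,0): R3 −= (2)R0 → (0, 0, 14/3, 14/3)
pivot(1,1)=5: scale R1 → (0, 1, -14/15, 4/15)
  clear (0,1): R0 −= (1)R1 → (1, 0, -2/5, -3/5)
pivot(2,2)=-2: scale R2 → (0, 0, 1, 0)
  clear (0,2): R0 −= (-2/5)R2 → (1, 0, 0, -3/5)
  clear (1,2): R1 −= (-14/15)R2 → (0, 1, 0, 4/15)
  clear (3,2): R3 −= (14/3)R2 → (0, 0, 0, 14/3)
pivot(3,3)=14/3: scale R3 → (0, 0, 0, 1)
  clear (0,3): R0 −= (-3/5)R3 → (1, 0, 0, 0)
  clear (1,3): R1 −= (4/15)R3 → (0, 1, 0, 0)

pivot columns: 0, 1, 2, 3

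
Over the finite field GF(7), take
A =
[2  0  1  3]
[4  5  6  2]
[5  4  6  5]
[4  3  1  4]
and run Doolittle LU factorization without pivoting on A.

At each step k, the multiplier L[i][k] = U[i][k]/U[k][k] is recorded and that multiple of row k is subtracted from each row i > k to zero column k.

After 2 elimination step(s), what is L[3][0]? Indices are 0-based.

k=0: U[0][0]=2
  eliminate (1,0): mult=2, new row 1: (0, 5, 4, 3); set L[1][0]=2
  eliminate (2,0): mult=6, new row 2: (0, 4, 0, 1); set L[2][0]=6
  eliminate (3,0): mult=2, new row 3: (0, 3, 6, 5); set L[3][0]=2
k=1: U[1][1]=5
  eliminate (2,1): mult=5, new row 2: (0, 0, 1, 0); set L[2][1]=5
  eliminate (3,1): mult=2, new row 3: (0, 0, 5, 6); set L[3][1]=2

L[3][0] = 2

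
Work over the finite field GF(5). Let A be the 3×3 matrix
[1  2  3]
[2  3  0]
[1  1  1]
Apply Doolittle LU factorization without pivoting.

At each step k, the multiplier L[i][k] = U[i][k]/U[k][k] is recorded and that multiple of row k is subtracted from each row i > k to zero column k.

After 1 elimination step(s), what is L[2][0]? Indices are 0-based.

L[2][0] = 1

[col 0] pivot 1
  R1 -= 2*R0 → (0, 4, 4)  (L[1][0] := 2)
  R2 -= 1*R0 → (0, 4, 3)  (L[2][0] := 1)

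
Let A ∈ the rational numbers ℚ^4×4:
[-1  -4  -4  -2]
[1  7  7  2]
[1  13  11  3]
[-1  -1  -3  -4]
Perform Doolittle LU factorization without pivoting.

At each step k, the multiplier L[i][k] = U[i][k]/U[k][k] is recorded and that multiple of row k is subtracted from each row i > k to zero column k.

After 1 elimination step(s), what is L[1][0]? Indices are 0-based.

L[1][0] = -1

k=0: U[0][0]=-1
  eliminate (1,0): mult=-1, new row 1: (0, 3, 3, 0); set L[1][0]=-1
  eliminate (2,0): mult=-1, new row 2: (0, 9, 7, 1); set L[2][0]=-1
  eliminate (3,0): mult=1, new row 3: (0, 3, 1, -2); set L[3][0]=1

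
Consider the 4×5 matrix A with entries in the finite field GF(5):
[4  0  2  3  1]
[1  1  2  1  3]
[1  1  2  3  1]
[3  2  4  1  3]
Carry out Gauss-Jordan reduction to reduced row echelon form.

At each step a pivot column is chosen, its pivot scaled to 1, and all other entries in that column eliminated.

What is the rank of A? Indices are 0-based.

rank = 4

[1] R0 /= 4  ⇒  (1, 0, 3, 2, 4)
     R1 -= 1·R0  ⇒  (0, 1, 4, 4, 4)
     R2 -= 1·R0  ⇒  (0, 1, 4, 1, 2)
     R3 -= 3·R0  ⇒  (0, 2, 0, 0, 1)
[2] R1 /= 1  ⇒  (0, 1, 4, 4, 4)
     R2 -= 1·R1  ⇒  (0, 0, 0, 2, 3)
     R3 -= 2·R1  ⇒  (0, 0, 2, 2, 3)
[3] R2 <-> R3
[3] R2 /= 2  ⇒  (0, 0, 1, 1, 4)
     R0 -= 3·R2  ⇒  (1, 0, 0, 4, 2)
     R1 -= 4·R2  ⇒  (0, 1, 0, 0, 3)
[4] R3 /= 2  ⇒  (0, 0, 0, 1, 4)
     R0 -= 4·R3  ⇒  (1, 0, 0, 0, 1)
     R2 -= 1·R3  ⇒  (0, 0, 1, 0, 0)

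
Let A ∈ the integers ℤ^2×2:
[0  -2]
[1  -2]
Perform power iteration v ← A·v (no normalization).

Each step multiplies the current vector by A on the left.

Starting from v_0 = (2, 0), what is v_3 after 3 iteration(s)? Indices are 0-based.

v_3 = (8, 4)

v_0 = (2, 0).
v_1 = A·v_0 = (0, 2).
v_2 = A·v_1 = (-4, -4).
v_3 = A·v_2 = (8, 4).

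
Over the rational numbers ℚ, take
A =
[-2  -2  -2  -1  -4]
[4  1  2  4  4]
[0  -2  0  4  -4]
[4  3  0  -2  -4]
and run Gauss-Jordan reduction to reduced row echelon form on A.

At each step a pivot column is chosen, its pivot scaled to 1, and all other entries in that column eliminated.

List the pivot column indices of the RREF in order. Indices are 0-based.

step 1: normalize row 0 (÷-2) = (1, 1, 1, 1/2, 2)
  row 1: subtract 4×row0 = (0, -3, -2, 2, -4)
  row 3: subtract 4×row0 = (0, -1, -4, -4, -12)
step 2: normalize row 1 (÷-3) = (0, 1, 2/3, -2/3, 4/3)
  row 0: subtract 1×row1 = (1, 0, 1/3, 7/6, 2/3)
  row 2: subtract -2×row1 = (0, 0, 4/3, 8/3, -4/3)
  row 3: subtract -1×row1 = (0, 0, -10/3, -14/3, -32/3)
step 3: normalize row 2 (÷4/3) = (0, 0, 1, 2, -1)
  row 0: subtract 1/3×row2 = (1, 0, 0, 1/2, 1)
  row 1: subtract 2/3×row2 = (0, 1, 0, -2, 2)
  row 3: subtract -10/3×row2 = (0, 0, 0, 2, -14)
step 4: normalize row 3 (÷2) = (0, 0, 0, 1, -7)
  row 0: subtract 1/2×row3 = (1, 0, 0, 0, 9/2)
  row 1: subtract -2×row3 = (0, 1, 0, 0, -12)
  row 2: subtract 2×row3 = (0, 0, 1, 0, 13)

pivot columns: 0, 1, 2, 3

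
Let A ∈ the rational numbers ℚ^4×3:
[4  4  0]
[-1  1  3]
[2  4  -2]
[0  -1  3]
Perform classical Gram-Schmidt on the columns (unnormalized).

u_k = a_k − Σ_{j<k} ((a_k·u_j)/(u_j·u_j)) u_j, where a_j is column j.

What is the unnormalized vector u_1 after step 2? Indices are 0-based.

Step 1: u_0 = a_0 = (4, -1, 2, 0).
Step 2: u_1 = a_1 − (23/21)·u_0 = (-8/21, 44/21, 38/21, -1).

u_1 = (-8/21, 44/21, 38/21, -1)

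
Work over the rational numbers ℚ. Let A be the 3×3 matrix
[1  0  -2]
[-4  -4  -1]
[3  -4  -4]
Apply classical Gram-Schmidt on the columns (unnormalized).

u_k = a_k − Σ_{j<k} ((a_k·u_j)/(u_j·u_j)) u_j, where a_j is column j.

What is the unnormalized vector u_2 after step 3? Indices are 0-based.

u_2 = (-77/51, -11/51, 11/51)

Step 1: u_0 = a_0 = (1, -4, 3).
Step 2: u_1 = a_1 − (2/13)·u_0 = (-2/13, -44/13, -58/13).
Step 3: u_2 = a_2 − (-5/13)·u_0 − (35/51)·u_1 = (-77/51, -11/51, 11/51).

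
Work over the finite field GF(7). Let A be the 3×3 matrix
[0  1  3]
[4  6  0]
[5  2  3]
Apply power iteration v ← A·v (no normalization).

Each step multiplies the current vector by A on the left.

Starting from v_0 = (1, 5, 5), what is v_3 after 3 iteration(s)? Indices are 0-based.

v_3 = (1, 2, 2)

v_0 = (1, 5, 5).
v_1 = A·v_0 = (6, 6, 2).
v_2 = A·v_1 = (5, 4, 6).
v_3 = A·v_2 = (1, 2, 2).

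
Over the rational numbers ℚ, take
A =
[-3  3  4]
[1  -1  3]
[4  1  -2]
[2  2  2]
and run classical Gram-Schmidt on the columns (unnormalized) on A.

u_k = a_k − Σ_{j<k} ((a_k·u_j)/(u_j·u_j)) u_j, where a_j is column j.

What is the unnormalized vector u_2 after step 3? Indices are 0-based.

u_2 = (353/446, 1815/446, -252/223, 315/223)

Step 1: u_0 = a_0 = (-3, 1, 4, 2).
Step 2: u_1 = a_1 − (-1/15)·u_0 = (14/5, -14/15, 19/15, 32/15).
Step 3: u_2 = a_2 − (-13/30)·u_0 − (152/223)·u_1 = (353/446, 1815/446, -252/223, 315/223).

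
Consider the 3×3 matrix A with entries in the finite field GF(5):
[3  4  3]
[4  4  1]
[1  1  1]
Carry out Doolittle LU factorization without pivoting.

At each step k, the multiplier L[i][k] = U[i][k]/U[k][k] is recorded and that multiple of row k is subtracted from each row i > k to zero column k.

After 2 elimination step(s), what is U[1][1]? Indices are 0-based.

k=0: U[0][0]=3
  eliminate (1,0): mult=3, new row 1: (0, 2, 2); set L[1][0]=3
  eliminate (2,0): mult=2, new row 2: (0, 3, 0); set L[2][0]=2
k=1: U[1][1]=2
  eliminate (2,1): mult=4, new row 2: (0, 0, 2); set L[2][1]=4

U[1][1] = 2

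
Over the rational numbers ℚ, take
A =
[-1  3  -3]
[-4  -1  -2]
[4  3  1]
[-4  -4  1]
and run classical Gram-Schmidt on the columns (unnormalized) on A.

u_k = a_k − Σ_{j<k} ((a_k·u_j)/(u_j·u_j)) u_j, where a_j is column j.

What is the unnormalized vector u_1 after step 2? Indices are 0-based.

u_1 = (176/49, 67/49, 31/49, -80/49)

Step 1: u_0 = a_0 = (-1, -4, 4, -4).
Step 2: u_1 = a_1 − (29/49)·u_0 = (176/49, 67/49, 31/49, -80/49).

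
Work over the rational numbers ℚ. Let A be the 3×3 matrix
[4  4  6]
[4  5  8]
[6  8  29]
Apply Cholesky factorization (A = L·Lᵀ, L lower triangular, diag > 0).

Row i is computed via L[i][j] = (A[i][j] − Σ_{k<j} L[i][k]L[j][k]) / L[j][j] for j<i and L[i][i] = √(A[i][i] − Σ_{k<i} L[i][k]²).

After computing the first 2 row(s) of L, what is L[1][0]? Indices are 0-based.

L[1][0] = 2

Step 1: L[0][0] = √(4) = 2.
  L[1][0] = (4) / L[0][0] = 2.
Step 2: L[1][1] = √(1) = 1.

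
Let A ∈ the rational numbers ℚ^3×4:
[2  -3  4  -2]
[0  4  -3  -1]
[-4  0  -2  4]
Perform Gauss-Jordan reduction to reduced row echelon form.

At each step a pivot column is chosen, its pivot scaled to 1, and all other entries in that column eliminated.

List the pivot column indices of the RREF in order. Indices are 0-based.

pivot columns: 0, 1, 2

[1] R0 /= 2  ⇒  (1, -3/2, 2, -1)
     R2 -= -4·R0  ⇒  (0, -6, 6, 0)
[2] R1 /= 4  ⇒  (0, 1, -3/4, -1/4)
     R0 -= -3/2·R1  ⇒  (1, 0, 7/8, -11/8)
     R2 -= -6·R1  ⇒  (0, 0, 3/2, -3/2)
[3] R2 /= 3/2  ⇒  (0, 0, 1, -1)
     R0 -= 7/8·R2  ⇒  (1, 0, 0, -1/2)
     R1 -= -3/4·R2  ⇒  (0, 1, 0, -1)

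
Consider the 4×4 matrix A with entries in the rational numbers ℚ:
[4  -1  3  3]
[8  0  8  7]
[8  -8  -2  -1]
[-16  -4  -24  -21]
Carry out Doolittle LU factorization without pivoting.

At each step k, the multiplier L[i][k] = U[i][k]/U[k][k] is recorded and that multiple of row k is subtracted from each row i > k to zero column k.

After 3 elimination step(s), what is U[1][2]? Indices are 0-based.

U[1][2] = 2

[col 0] pivot 4
  R1 -= 2*R0 → (0, 2, 2, 1)  (L[1][0] := 2)
  R2 -= 2*R0 → (0, -6, -8, -7)  (L[2][0] := 2)
  R3 -= -4*R0 → (0, -8, -12, -9)  (L[3][0] := -4)
[col 1] pivot 2
  R2 -= -3*R1 → (0, 0, -2, -4)  (L[2][1] := -3)
  R3 -= -4*R1 → (0, 0, -4, -5)  (L[3][1] := -4)
[col 2] pivot -2
  R3 -= 2*R2 → (0, 0, 0, 3)  (L[3][2] := 2)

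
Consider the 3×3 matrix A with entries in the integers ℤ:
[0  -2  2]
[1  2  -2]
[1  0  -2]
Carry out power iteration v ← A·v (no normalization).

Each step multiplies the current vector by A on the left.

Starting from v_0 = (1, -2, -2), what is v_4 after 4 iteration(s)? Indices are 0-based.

v_0 = (1, -2, -2).
v_1 = A·v_0 = (0, 1, 5).
v_2 = A·v_1 = (8, -8, -10).
v_3 = A·v_2 = (-4, 12, 28).
v_4 = A·v_3 = (32, -36, -60).

v_4 = (32, -36, -60)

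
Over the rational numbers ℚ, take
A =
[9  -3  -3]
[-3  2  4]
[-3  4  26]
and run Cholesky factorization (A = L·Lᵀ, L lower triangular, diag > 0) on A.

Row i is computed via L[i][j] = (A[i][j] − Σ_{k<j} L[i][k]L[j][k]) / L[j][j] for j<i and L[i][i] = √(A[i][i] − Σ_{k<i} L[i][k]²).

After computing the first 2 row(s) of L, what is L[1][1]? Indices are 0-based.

L[1][1] = 1

Step 1: L[0][0] = √(9) = 3.
  L[1][0] = (-3) / L[0][0] = -1.
Step 2: L[1][1] = √(1) = 1.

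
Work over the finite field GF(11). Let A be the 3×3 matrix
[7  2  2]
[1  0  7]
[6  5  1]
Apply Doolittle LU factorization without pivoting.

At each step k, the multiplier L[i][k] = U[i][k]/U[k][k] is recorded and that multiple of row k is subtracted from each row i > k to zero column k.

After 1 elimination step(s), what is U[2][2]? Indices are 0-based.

[col 0] pivot 7
  R1 -= 8*R0 → (0, 6, 2)  (L[1][0] := 8)
  R2 -= 4*R0 → (0, 8, 4)  (L[2][0] := 4)

U[2][2] = 4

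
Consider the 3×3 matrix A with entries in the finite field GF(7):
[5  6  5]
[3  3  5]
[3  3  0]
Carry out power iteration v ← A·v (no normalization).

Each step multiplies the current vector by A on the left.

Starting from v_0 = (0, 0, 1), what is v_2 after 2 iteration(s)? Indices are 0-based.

v_0 = (0, 0, 1).
v_1 = A·v_0 = (5, 5, 0).
v_2 = A·v_1 = (6, 2, 2).

v_2 = (6, 2, 2)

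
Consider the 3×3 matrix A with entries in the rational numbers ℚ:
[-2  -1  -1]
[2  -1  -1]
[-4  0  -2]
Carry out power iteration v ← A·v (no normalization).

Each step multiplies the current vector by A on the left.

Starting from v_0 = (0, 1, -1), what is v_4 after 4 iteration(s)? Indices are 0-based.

v_0 = (0, 1, -1).
v_1 = A·v_0 = (0, 0, 2).
v_2 = A·v_1 = (-2, -2, -4).
v_3 = A·v_2 = (10, 2, 16).
v_4 = A·v_3 = (-38, 2, -72).

v_4 = (-38, 2, -72)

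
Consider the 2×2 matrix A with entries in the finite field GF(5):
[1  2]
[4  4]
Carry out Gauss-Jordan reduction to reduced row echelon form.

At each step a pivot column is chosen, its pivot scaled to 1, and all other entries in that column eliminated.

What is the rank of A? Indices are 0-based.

rank = 2

pivot(0,0)=1: scale R0 → (1, 2)
  clear (1,0): R1 −= (4)R0 → (0, 1)
pivot(1,1)=1: scale R1 → (0, 1)
  clear (0,1): R0 −= (2)R1 → (1, 0)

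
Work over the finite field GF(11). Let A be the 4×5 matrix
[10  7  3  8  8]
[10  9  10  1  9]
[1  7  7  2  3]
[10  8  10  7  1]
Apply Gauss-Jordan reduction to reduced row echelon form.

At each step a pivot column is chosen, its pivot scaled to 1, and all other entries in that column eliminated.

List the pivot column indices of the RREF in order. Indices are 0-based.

[1] R0 /= 10  ⇒  (1, 4, 8, 3, 3)
     R1 -= 10·R0  ⇒  (0, 2, 7, 4, 1)
     R2 -= 1·R0  ⇒  (0, 3, 10, 10, 0)
     R3 -= 10·R0  ⇒  (0, 1, 7, 10, 4)
[2] R1 /= 2  ⇒  (0, 1, 9, 2, 6)
     R0 -= 4·R1  ⇒  (1, 0, 5, 6, 1)
     R2 -= 3·R1  ⇒  (0, 0, 5, 4, 4)
     R3 -= 1·R1  ⇒  (0, 0, 9, 8, 9)
[3] R2 /= 5  ⇒  (0, 0, 1, 3, 3)
     R0 -= 5·R2  ⇒  (1, 0, 0, 2, 8)
     R1 -= 9·R2  ⇒  (0, 1, 0, 8, 1)
     R3 -= 9·R2  ⇒  (0, 0, 0, 3, 4)
[4] R3 /= 3  ⇒  (0, 0, 0, 1, 5)
     R0 -= 2·R3  ⇒  (1, 0, 0, 0, 9)
     R1 -= 8·R3  ⇒  (0, 1, 0, 0, 5)
     R2 -= 3·R3  ⇒  (0, 0, 1, 0, 10)

pivot columns: 0, 1, 2, 3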